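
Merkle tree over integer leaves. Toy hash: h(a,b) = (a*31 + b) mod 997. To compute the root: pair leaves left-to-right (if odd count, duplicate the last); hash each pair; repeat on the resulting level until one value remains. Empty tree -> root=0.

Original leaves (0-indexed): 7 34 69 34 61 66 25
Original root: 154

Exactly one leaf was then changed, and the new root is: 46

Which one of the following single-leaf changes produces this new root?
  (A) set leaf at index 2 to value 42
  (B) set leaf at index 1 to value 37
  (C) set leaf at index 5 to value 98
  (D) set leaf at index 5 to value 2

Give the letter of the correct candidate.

Answer: B

Derivation:
Original leaves: [7, 34, 69, 34, 61, 66, 25]
Target new root: 46
Try each candidate change and compute the resulting root:
Candidate A: set leaf[2] = 42 -> leaves = [7, 34, 42, 34, 61, 66, 25]
  L0: [7, 34, 42, 34, 61, 66, 25]
  L1: h(7,34)=(7*31+34)%997=251 h(42,34)=(42*31+34)%997=339 h(61,66)=(61*31+66)%997=960 h(25,25)=(25*31+25)%997=800 -> [251, 339, 960, 800]
  L2: h(251,339)=(251*31+339)%997=144 h(960,800)=(960*31+800)%997=650 -> [144, 650]
  L3: h(144,650)=(144*31+650)%997=129 -> [129]
  root = 129 != target 46
Candidate B: set leaf[1] = 37 -> leaves = [7, 37, 69, 34, 61, 66, 25]
  L0: [7, 37, 69, 34, 61, 66, 25]
  L1: h(7,37)=(7*31+37)%997=254 h(69,34)=(69*31+34)%997=179 h(61,66)=(61*31+66)%997=960 h(25,25)=(25*31+25)%997=800 -> [254, 179, 960, 800]
  L2: h(254,179)=(254*31+179)%997=77 h(960,800)=(960*31+800)%997=650 -> [77, 650]
  L3: h(77,650)=(77*31+650)%997=46 -> [46]
  root = 46 == target 46  ** MATCH **
Candidate C: set leaf[5] = 98 -> leaves = [7, 34, 69, 34, 61, 98, 25]
  L0: [7, 34, 69, 34, 61, 98, 25]
  L1: h(7,34)=(7*31+34)%997=251 h(69,34)=(69*31+34)%997=179 h(61,98)=(61*31+98)%997=992 h(25,25)=(25*31+25)%997=800 -> [251, 179, 992, 800]
  L2: h(251,179)=(251*31+179)%997=981 h(992,800)=(992*31+800)%997=645 -> [981, 645]
  L3: h(981,645)=(981*31+645)%997=149 -> [149]
  root = 149 != target 46
Candidate D: set leaf[5] = 2 -> leaves = [7, 34, 69, 34, 61, 2, 25]
  L0: [7, 34, 69, 34, 61, 2, 25]
  L1: h(7,34)=(7*31+34)%997=251 h(69,34)=(69*31+34)%997=179 h(61,2)=(61*31+2)%997=896 h(25,25)=(25*31+25)%997=800 -> [251, 179, 896, 800]
  L2: h(251,179)=(251*31+179)%997=981 h(896,800)=(896*31+800)%997=660 -> [981, 660]
  L3: h(981,660)=(981*31+660)%997=164 -> [164]
  root = 164 != target 46
Candidate B produces the target root.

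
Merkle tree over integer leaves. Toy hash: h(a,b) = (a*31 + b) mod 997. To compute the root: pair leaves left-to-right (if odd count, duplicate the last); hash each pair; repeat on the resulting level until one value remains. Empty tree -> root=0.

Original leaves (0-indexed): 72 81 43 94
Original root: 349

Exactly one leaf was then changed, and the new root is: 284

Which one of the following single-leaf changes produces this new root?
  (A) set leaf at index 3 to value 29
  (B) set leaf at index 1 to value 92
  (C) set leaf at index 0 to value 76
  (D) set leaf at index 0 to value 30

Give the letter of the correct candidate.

Answer: A

Derivation:
Original leaves: [72, 81, 43, 94]
Target new root: 284
Try each candidate change and compute the resulting root:
Candidate A: set leaf[3] = 29 -> leaves = [72, 81, 43, 29]
  L0: [72, 81, 43, 29]
  L1: h(72,81)=(72*31+81)%997=319 h(43,29)=(43*31+29)%997=365 -> [319, 365]
  L2: h(319,365)=(319*31+365)%997=284 -> [284]
  root = 284 == target 284  ** MATCH **
Candidate B: set leaf[1] = 92 -> leaves = [72, 92, 43, 94]
  L0: [72, 92, 43, 94]
  L1: h(72,92)=(72*31+92)%997=330 h(43,94)=(43*31+94)%997=430 -> [330, 430]
  L2: h(330,430)=(330*31+430)%997=690 -> [690]
  root = 690 != target 284
Candidate C: set leaf[0] = 76 -> leaves = [76, 81, 43, 94]
  L0: [76, 81, 43, 94]
  L1: h(76,81)=(76*31+81)%997=443 h(43,94)=(43*31+94)%997=430 -> [443, 430]
  L2: h(443,430)=(443*31+430)%997=205 -> [205]
  root = 205 != target 284
Candidate D: set leaf[0] = 30 -> leaves = [30, 81, 43, 94]
  L0: [30, 81, 43, 94]
  L1: h(30,81)=(30*31+81)%997=14 h(43,94)=(43*31+94)%997=430 -> [14, 430]
  L2: h(14,430)=(14*31+430)%997=864 -> [864]
  root = 864 != target 284
Candidate A produces the target root.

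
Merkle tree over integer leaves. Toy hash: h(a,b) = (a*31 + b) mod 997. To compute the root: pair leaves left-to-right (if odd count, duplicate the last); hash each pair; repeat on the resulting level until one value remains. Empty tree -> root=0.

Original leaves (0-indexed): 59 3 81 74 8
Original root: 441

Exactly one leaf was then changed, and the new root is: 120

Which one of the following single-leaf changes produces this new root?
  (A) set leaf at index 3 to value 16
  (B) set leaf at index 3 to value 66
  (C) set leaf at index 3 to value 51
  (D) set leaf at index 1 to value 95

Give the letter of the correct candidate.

Answer: D

Derivation:
Original leaves: [59, 3, 81, 74, 8]
Target new root: 120
Try each candidate change and compute the resulting root:
Candidate A: set leaf[3] = 16 -> leaves = [59, 3, 81, 16, 8]
  L0: [59, 3, 81, 16, 8]
  L1: h(59,3)=(59*31+3)%997=835 h(81,16)=(81*31+16)%997=533 h(8,8)=(8*31+8)%997=256 -> [835, 533, 256]
  L2: h(835,533)=(835*31+533)%997=496 h(256,256)=(256*31+256)%997=216 -> [496, 216]
  L3: h(496,216)=(496*31+216)%997=637 -> [637]
  root = 637 != target 120
Candidate B: set leaf[3] = 66 -> leaves = [59, 3, 81, 66, 8]
  L0: [59, 3, 81, 66, 8]
  L1: h(59,3)=(59*31+3)%997=835 h(81,66)=(81*31+66)%997=583 h(8,8)=(8*31+8)%997=256 -> [835, 583, 256]
  L2: h(835,583)=(835*31+583)%997=546 h(256,256)=(256*31+256)%997=216 -> [546, 216]
  L3: h(546,216)=(546*31+216)%997=193 -> [193]
  root = 193 != target 120
Candidate C: set leaf[3] = 51 -> leaves = [59, 3, 81, 51, 8]
  L0: [59, 3, 81, 51, 8]
  L1: h(59,3)=(59*31+3)%997=835 h(81,51)=(81*31+51)%997=568 h(8,8)=(8*31+8)%997=256 -> [835, 568, 256]
  L2: h(835,568)=(835*31+568)%997=531 h(256,256)=(256*31+256)%997=216 -> [531, 216]
  L3: h(531,216)=(531*31+216)%997=725 -> [725]
  root = 725 != target 120
Candidate D: set leaf[1] = 95 -> leaves = [59, 95, 81, 74, 8]
  L0: [59, 95, 81, 74, 8]
  L1: h(59,95)=(59*31+95)%997=927 h(81,74)=(81*31+74)%997=591 h(8,8)=(8*31+8)%997=256 -> [927, 591, 256]
  L2: h(927,591)=(927*31+591)%997=415 h(256,256)=(256*31+256)%997=216 -> [415, 216]
  L3: h(415,216)=(415*31+216)%997=120 -> [120]
  root = 120 == target 120  ** MATCH **
Candidate D produces the target root.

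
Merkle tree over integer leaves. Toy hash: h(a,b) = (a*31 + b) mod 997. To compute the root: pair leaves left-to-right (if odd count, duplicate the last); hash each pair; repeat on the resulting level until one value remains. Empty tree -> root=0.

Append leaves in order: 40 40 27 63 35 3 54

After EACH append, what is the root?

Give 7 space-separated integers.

Answer: 40 283 664 700 711 684 327

Derivation:
After append 40 (leaves=[40]):
  L0: [40]
  root=40
After append 40 (leaves=[40, 40]):
  L0: [40, 40]
  L1: h(40,40)=(40*31+40)%997=283 -> [283]
  root=283
After append 27 (leaves=[40, 40, 27]):
  L0: [40, 40, 27]
  L1: h(40,40)=(40*31+40)%997=283 h(27,27)=(27*31+27)%997=864 -> [283, 864]
  L2: h(283,864)=(283*31+864)%997=664 -> [664]
  root=664
After append 63 (leaves=[40, 40, 27, 63]):
  L0: [40, 40, 27, 63]
  L1: h(40,40)=(40*31+40)%997=283 h(27,63)=(27*31+63)%997=900 -> [283, 900]
  L2: h(283,900)=(283*31+900)%997=700 -> [700]
  root=700
After append 35 (leaves=[40, 40, 27, 63, 35]):
  L0: [40, 40, 27, 63, 35]
  L1: h(40,40)=(40*31+40)%997=283 h(27,63)=(27*31+63)%997=900 h(35,35)=(35*31+35)%997=123 -> [283, 900, 123]
  L2: h(283,900)=(283*31+900)%997=700 h(123,123)=(123*31+123)%997=945 -> [700, 945]
  L3: h(700,945)=(700*31+945)%997=711 -> [711]
  root=711
After append 3 (leaves=[40, 40, 27, 63, 35, 3]):
  L0: [40, 40, 27, 63, 35, 3]
  L1: h(40,40)=(40*31+40)%997=283 h(27,63)=(27*31+63)%997=900 h(35,3)=(35*31+3)%997=91 -> [283, 900, 91]
  L2: h(283,900)=(283*31+900)%997=700 h(91,91)=(91*31+91)%997=918 -> [700, 918]
  L3: h(700,918)=(700*31+918)%997=684 -> [684]
  root=684
After append 54 (leaves=[40, 40, 27, 63, 35, 3, 54]):
  L0: [40, 40, 27, 63, 35, 3, 54]
  L1: h(40,40)=(40*31+40)%997=283 h(27,63)=(27*31+63)%997=900 h(35,3)=(35*31+3)%997=91 h(54,54)=(54*31+54)%997=731 -> [283, 900, 91, 731]
  L2: h(283,900)=(283*31+900)%997=700 h(91,731)=(91*31+731)%997=561 -> [700, 561]
  L3: h(700,561)=(700*31+561)%997=327 -> [327]
  root=327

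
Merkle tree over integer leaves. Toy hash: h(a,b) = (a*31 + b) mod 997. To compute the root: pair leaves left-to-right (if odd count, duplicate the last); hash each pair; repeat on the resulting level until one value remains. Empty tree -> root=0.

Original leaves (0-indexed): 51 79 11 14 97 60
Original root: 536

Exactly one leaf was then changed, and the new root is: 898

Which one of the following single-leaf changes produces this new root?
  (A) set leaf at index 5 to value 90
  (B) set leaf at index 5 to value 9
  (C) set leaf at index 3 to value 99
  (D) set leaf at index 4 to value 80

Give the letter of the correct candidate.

Original leaves: [51, 79, 11, 14, 97, 60]
Target new root: 898
Try each candidate change and compute the resulting root:
Candidate A: set leaf[5] = 90 -> leaves = [51, 79, 11, 14, 97, 90]
  L0: [51, 79, 11, 14, 97, 90]
  L1: h(51,79)=(51*31+79)%997=663 h(11,14)=(11*31+14)%997=355 h(97,90)=(97*31+90)%997=106 -> [663, 355, 106]
  L2: h(663,355)=(663*31+355)%997=968 h(106,106)=(106*31+106)%997=401 -> [968, 401]
  L3: h(968,401)=(968*31+401)%997=499 -> [499]
  root = 499 != target 898
Candidate B: set leaf[5] = 9 -> leaves = [51, 79, 11, 14, 97, 9]
  L0: [51, 79, 11, 14, 97, 9]
  L1: h(51,79)=(51*31+79)%997=663 h(11,14)=(11*31+14)%997=355 h(97,9)=(97*31+9)%997=25 -> [663, 355, 25]
  L2: h(663,355)=(663*31+355)%997=968 h(25,25)=(25*31+25)%997=800 -> [968, 800]
  L3: h(968,800)=(968*31+800)%997=898 -> [898]
  root = 898 == target 898  ** MATCH **
Candidate C: set leaf[3] = 99 -> leaves = [51, 79, 11, 99, 97, 60]
  L0: [51, 79, 11, 99, 97, 60]
  L1: h(51,79)=(51*31+79)%997=663 h(11,99)=(11*31+99)%997=440 h(97,60)=(97*31+60)%997=76 -> [663, 440, 76]
  L2: h(663,440)=(663*31+440)%997=56 h(76,76)=(76*31+76)%997=438 -> [56, 438]
  L3: h(56,438)=(56*31+438)%997=180 -> [180]
  root = 180 != target 898
Candidate D: set leaf[4] = 80 -> leaves = [51, 79, 11, 14, 80, 60]
  L0: [51, 79, 11, 14, 80, 60]
  L1: h(51,79)=(51*31+79)%997=663 h(11,14)=(11*31+14)%997=355 h(80,60)=(80*31+60)%997=546 -> [663, 355, 546]
  L2: h(663,355)=(663*31+355)%997=968 h(546,546)=(546*31+546)%997=523 -> [968, 523]
  L3: h(968,523)=(968*31+523)%997=621 -> [621]
  root = 621 != target 898
Candidate B produces the target root.

Answer: B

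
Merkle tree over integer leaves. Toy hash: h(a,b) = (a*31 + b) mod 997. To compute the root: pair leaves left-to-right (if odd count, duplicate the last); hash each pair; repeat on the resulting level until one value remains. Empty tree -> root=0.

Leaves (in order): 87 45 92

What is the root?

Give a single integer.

L0: [87, 45, 92]
L1: h(87,45)=(87*31+45)%997=748 h(92,92)=(92*31+92)%997=950 -> [748, 950]
L2: h(748,950)=(748*31+950)%997=210 -> [210]

Answer: 210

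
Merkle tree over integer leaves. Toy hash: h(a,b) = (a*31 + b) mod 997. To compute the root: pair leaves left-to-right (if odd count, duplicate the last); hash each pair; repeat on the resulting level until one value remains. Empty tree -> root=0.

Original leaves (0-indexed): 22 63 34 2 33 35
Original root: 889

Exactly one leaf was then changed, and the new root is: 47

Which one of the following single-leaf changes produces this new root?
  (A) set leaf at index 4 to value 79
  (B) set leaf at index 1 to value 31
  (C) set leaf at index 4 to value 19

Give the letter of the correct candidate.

Original leaves: [22, 63, 34, 2, 33, 35]
Target new root: 47
Try each candidate change and compute the resulting root:
Candidate A: set leaf[4] = 79 -> leaves = [22, 63, 34, 2, 79, 35]
  L0: [22, 63, 34, 2, 79, 35]
  L1: h(22,63)=(22*31+63)%997=745 h(34,2)=(34*31+2)%997=59 h(79,35)=(79*31+35)%997=490 -> [745, 59, 490]
  L2: h(745,59)=(745*31+59)%997=223 h(490,490)=(490*31+490)%997=725 -> [223, 725]
  L3: h(223,725)=(223*31+725)%997=659 -> [659]
  root = 659 != target 47
Candidate B: set leaf[1] = 31 -> leaves = [22, 31, 34, 2, 33, 35]
  L0: [22, 31, 34, 2, 33, 35]
  L1: h(22,31)=(22*31+31)%997=713 h(34,2)=(34*31+2)%997=59 h(33,35)=(33*31+35)%997=61 -> [713, 59, 61]
  L2: h(713,59)=(713*31+59)%997=228 h(61,61)=(61*31+61)%997=955 -> [228, 955]
  L3: h(228,955)=(228*31+955)%997=47 -> [47]
  root = 47 == target 47  ** MATCH **
Candidate C: set leaf[4] = 19 -> leaves = [22, 63, 34, 2, 19, 35]
  L0: [22, 63, 34, 2, 19, 35]
  L1: h(22,63)=(22*31+63)%997=745 h(34,2)=(34*31+2)%997=59 h(19,35)=(19*31+35)%997=624 -> [745, 59, 624]
  L2: h(745,59)=(745*31+59)%997=223 h(624,624)=(624*31+624)%997=28 -> [223, 28]
  L3: h(223,28)=(223*31+28)%997=959 -> [959]
  root = 959 != target 47
Candidate B produces the target root.

Answer: B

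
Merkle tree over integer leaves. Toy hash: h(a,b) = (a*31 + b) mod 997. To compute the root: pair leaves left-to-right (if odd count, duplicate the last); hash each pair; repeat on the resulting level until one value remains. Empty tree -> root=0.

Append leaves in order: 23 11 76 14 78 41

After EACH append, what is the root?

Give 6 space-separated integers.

After append 23 (leaves=[23]):
  L0: [23]
  root=23
After append 11 (leaves=[23, 11]):
  L0: [23, 11]
  L1: h(23,11)=(23*31+11)%997=724 -> [724]
  root=724
After append 76 (leaves=[23, 11, 76]):
  L0: [23, 11, 76]
  L1: h(23,11)=(23*31+11)%997=724 h(76,76)=(76*31+76)%997=438 -> [724, 438]
  L2: h(724,438)=(724*31+438)%997=948 -> [948]
  root=948
After append 14 (leaves=[23, 11, 76, 14]):
  L0: [23, 11, 76, 14]
  L1: h(23,11)=(23*31+11)%997=724 h(76,14)=(76*31+14)%997=376 -> [724, 376]
  L2: h(724,376)=(724*31+376)%997=886 -> [886]
  root=886
After append 78 (leaves=[23, 11, 76, 14, 78]):
  L0: [23, 11, 76, 14, 78]
  L1: h(23,11)=(23*31+11)%997=724 h(76,14)=(76*31+14)%997=376 h(78,78)=(78*31+78)%997=502 -> [724, 376, 502]
  L2: h(724,376)=(724*31+376)%997=886 h(502,502)=(502*31+502)%997=112 -> [886, 112]
  L3: h(886,112)=(886*31+112)%997=659 -> [659]
  root=659
After append 41 (leaves=[23, 11, 76, 14, 78, 41]):
  L0: [23, 11, 76, 14, 78, 41]
  L1: h(23,11)=(23*31+11)%997=724 h(76,14)=(76*31+14)%997=376 h(78,41)=(78*31+41)%997=465 -> [724, 376, 465]
  L2: h(724,376)=(724*31+376)%997=886 h(465,465)=(465*31+465)%997=922 -> [886, 922]
  L3: h(886,922)=(886*31+922)%997=472 -> [472]
  root=472

Answer: 23 724 948 886 659 472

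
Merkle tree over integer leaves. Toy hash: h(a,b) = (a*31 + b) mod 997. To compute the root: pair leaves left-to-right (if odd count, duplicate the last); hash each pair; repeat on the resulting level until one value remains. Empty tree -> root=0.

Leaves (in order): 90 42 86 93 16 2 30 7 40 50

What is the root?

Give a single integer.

Answer: 441

Derivation:
L0: [90, 42, 86, 93, 16, 2, 30, 7, 40, 50]
L1: h(90,42)=(90*31+42)%997=838 h(86,93)=(86*31+93)%997=765 h(16,2)=(16*31+2)%997=498 h(30,7)=(30*31+7)%997=937 h(40,50)=(40*31+50)%997=293 -> [838, 765, 498, 937, 293]
L2: h(838,765)=(838*31+765)%997=821 h(498,937)=(498*31+937)%997=423 h(293,293)=(293*31+293)%997=403 -> [821, 423, 403]
L3: h(821,423)=(821*31+423)%997=949 h(403,403)=(403*31+403)%997=932 -> [949, 932]
L4: h(949,932)=(949*31+932)%997=441 -> [441]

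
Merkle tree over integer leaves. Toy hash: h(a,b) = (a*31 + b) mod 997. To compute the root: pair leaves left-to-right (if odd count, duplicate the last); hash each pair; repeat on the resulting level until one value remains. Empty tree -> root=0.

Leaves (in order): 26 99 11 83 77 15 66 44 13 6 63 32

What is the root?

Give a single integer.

L0: [26, 99, 11, 83, 77, 15, 66, 44, 13, 6, 63, 32]
L1: h(26,99)=(26*31+99)%997=905 h(11,83)=(11*31+83)%997=424 h(77,15)=(77*31+15)%997=408 h(66,44)=(66*31+44)%997=96 h(13,6)=(13*31+6)%997=409 h(63,32)=(63*31+32)%997=988 -> [905, 424, 408, 96, 409, 988]
L2: h(905,424)=(905*31+424)%997=563 h(408,96)=(408*31+96)%997=780 h(409,988)=(409*31+988)%997=706 -> [563, 780, 706]
L3: h(563,780)=(563*31+780)%997=287 h(706,706)=(706*31+706)%997=658 -> [287, 658]
L4: h(287,658)=(287*31+658)%997=582 -> [582]

Answer: 582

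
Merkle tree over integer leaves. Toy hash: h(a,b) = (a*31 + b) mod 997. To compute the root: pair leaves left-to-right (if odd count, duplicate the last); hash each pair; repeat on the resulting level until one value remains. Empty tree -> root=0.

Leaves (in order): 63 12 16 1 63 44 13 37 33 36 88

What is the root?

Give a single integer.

L0: [63, 12, 16, 1, 63, 44, 13, 37, 33, 36, 88]
L1: h(63,12)=(63*31+12)%997=968 h(16,1)=(16*31+1)%997=497 h(63,44)=(63*31+44)%997=3 h(13,37)=(13*31+37)%997=440 h(33,36)=(33*31+36)%997=62 h(88,88)=(88*31+88)%997=822 -> [968, 497, 3, 440, 62, 822]
L2: h(968,497)=(968*31+497)%997=595 h(3,440)=(3*31+440)%997=533 h(62,822)=(62*31+822)%997=750 -> [595, 533, 750]
L3: h(595,533)=(595*31+533)%997=35 h(750,750)=(750*31+750)%997=72 -> [35, 72]
L4: h(35,72)=(35*31+72)%997=160 -> [160]

Answer: 160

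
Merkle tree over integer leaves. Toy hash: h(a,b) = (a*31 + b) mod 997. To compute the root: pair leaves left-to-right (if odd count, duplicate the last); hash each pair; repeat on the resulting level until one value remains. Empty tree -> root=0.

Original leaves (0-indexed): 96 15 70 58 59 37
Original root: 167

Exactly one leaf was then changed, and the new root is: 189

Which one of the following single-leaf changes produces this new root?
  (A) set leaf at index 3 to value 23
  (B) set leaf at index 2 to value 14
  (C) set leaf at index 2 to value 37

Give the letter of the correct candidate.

Answer: B

Derivation:
Original leaves: [96, 15, 70, 58, 59, 37]
Target new root: 189
Try each candidate change and compute the resulting root:
Candidate A: set leaf[3] = 23 -> leaves = [96, 15, 70, 23, 59, 37]
  L0: [96, 15, 70, 23, 59, 37]
  L1: h(96,15)=(96*31+15)%997=0 h(70,23)=(70*31+23)%997=199 h(59,37)=(59*31+37)%997=869 -> [0, 199, 869]
  L2: h(0,199)=(0*31+199)%997=199 h(869,869)=(869*31+869)%997=889 -> [199, 889]
  L3: h(199,889)=(199*31+889)%997=79 -> [79]
  root = 79 != target 189
Candidate B: set leaf[2] = 14 -> leaves = [96, 15, 14, 58, 59, 37]
  L0: [96, 15, 14, 58, 59, 37]
  L1: h(96,15)=(96*31+15)%997=0 h(14,58)=(14*31+58)%997=492 h(59,37)=(59*31+37)%997=869 -> [0, 492, 869]
  L2: h(0,492)=(0*31+492)%997=492 h(869,869)=(869*31+869)%997=889 -> [492, 889]
  L3: h(492,889)=(492*31+889)%997=189 -> [189]
  root = 189 == target 189  ** MATCH **
Candidate C: set leaf[2] = 37 -> leaves = [96, 15, 37, 58, 59, 37]
  L0: [96, 15, 37, 58, 59, 37]
  L1: h(96,15)=(96*31+15)%997=0 h(37,58)=(37*31+58)%997=208 h(59,37)=(59*31+37)%997=869 -> [0, 208, 869]
  L2: h(0,208)=(0*31+208)%997=208 h(869,869)=(869*31+869)%997=889 -> [208, 889]
  L3: h(208,889)=(208*31+889)%997=358 -> [358]
  root = 358 != target 189
Candidate B produces the target root.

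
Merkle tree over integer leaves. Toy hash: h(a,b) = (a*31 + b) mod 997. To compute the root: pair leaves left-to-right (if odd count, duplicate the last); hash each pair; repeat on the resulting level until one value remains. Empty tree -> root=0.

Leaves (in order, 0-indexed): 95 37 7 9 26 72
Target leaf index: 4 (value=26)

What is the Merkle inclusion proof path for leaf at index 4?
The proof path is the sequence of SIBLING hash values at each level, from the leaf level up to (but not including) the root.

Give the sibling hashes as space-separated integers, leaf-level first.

L0 (leaves): [95, 37, 7, 9, 26, 72], target index=4
L1: h(95,37)=(95*31+37)%997=988 [pair 0] h(7,9)=(7*31+9)%997=226 [pair 1] h(26,72)=(26*31+72)%997=878 [pair 2] -> [988, 226, 878]
  Sibling for proof at L0: 72
L2: h(988,226)=(988*31+226)%997=944 [pair 0] h(878,878)=(878*31+878)%997=180 [pair 1] -> [944, 180]
  Sibling for proof at L1: 878
L3: h(944,180)=(944*31+180)%997=531 [pair 0] -> [531]
  Sibling for proof at L2: 944
Root: 531
Proof path (sibling hashes from leaf to root): [72, 878, 944]

Answer: 72 878 944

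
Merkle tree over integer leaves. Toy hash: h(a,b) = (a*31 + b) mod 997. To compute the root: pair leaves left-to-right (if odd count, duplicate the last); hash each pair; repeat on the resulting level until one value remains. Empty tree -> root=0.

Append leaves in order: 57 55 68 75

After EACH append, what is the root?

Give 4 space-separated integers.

Answer: 57 825 832 839

Derivation:
After append 57 (leaves=[57]):
  L0: [57]
  root=57
After append 55 (leaves=[57, 55]):
  L0: [57, 55]
  L1: h(57,55)=(57*31+55)%997=825 -> [825]
  root=825
After append 68 (leaves=[57, 55, 68]):
  L0: [57, 55, 68]
  L1: h(57,55)=(57*31+55)%997=825 h(68,68)=(68*31+68)%997=182 -> [825, 182]
  L2: h(825,182)=(825*31+182)%997=832 -> [832]
  root=832
After append 75 (leaves=[57, 55, 68, 75]):
  L0: [57, 55, 68, 75]
  L1: h(57,55)=(57*31+55)%997=825 h(68,75)=(68*31+75)%997=189 -> [825, 189]
  L2: h(825,189)=(825*31+189)%997=839 -> [839]
  root=839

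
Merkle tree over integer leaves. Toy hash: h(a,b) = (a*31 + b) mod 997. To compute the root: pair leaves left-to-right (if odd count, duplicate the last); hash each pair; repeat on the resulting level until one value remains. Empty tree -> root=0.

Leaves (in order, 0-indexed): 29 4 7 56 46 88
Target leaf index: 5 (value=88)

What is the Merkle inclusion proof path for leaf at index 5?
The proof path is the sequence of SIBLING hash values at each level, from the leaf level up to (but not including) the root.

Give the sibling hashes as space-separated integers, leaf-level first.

L0 (leaves): [29, 4, 7, 56, 46, 88], target index=5
L1: h(29,4)=(29*31+4)%997=903 [pair 0] h(7,56)=(7*31+56)%997=273 [pair 1] h(46,88)=(46*31+88)%997=517 [pair 2] -> [903, 273, 517]
  Sibling for proof at L0: 46
L2: h(903,273)=(903*31+273)%997=350 [pair 0] h(517,517)=(517*31+517)%997=592 [pair 1] -> [350, 592]
  Sibling for proof at L1: 517
L3: h(350,592)=(350*31+592)%997=475 [pair 0] -> [475]
  Sibling for proof at L2: 350
Root: 475
Proof path (sibling hashes from leaf to root): [46, 517, 350]

Answer: 46 517 350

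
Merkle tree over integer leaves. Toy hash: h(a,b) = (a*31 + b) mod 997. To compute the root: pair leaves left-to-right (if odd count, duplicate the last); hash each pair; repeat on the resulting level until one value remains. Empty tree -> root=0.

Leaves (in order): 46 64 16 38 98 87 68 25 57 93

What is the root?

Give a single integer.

L0: [46, 64, 16, 38, 98, 87, 68, 25, 57, 93]
L1: h(46,64)=(46*31+64)%997=493 h(16,38)=(16*31+38)%997=534 h(98,87)=(98*31+87)%997=134 h(68,25)=(68*31+25)%997=139 h(57,93)=(57*31+93)%997=863 -> [493, 534, 134, 139, 863]
L2: h(493,534)=(493*31+534)%997=862 h(134,139)=(134*31+139)%997=305 h(863,863)=(863*31+863)%997=697 -> [862, 305, 697]
L3: h(862,305)=(862*31+305)%997=108 h(697,697)=(697*31+697)%997=370 -> [108, 370]
L4: h(108,370)=(108*31+370)%997=727 -> [727]

Answer: 727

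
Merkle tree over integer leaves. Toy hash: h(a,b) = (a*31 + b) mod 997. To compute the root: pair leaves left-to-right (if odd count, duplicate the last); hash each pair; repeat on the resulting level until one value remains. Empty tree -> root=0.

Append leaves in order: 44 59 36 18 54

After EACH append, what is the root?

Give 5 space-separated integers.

Answer: 44 426 400 382 339

Derivation:
After append 44 (leaves=[44]):
  L0: [44]
  root=44
After append 59 (leaves=[44, 59]):
  L0: [44, 59]
  L1: h(44,59)=(44*31+59)%997=426 -> [426]
  root=426
After append 36 (leaves=[44, 59, 36]):
  L0: [44, 59, 36]
  L1: h(44,59)=(44*31+59)%997=426 h(36,36)=(36*31+36)%997=155 -> [426, 155]
  L2: h(426,155)=(426*31+155)%997=400 -> [400]
  root=400
After append 18 (leaves=[44, 59, 36, 18]):
  L0: [44, 59, 36, 18]
  L1: h(44,59)=(44*31+59)%997=426 h(36,18)=(36*31+18)%997=137 -> [426, 137]
  L2: h(426,137)=(426*31+137)%997=382 -> [382]
  root=382
After append 54 (leaves=[44, 59, 36, 18, 54]):
  L0: [44, 59, 36, 18, 54]
  L1: h(44,59)=(44*31+59)%997=426 h(36,18)=(36*31+18)%997=137 h(54,54)=(54*31+54)%997=731 -> [426, 137, 731]
  L2: h(426,137)=(426*31+137)%997=382 h(731,731)=(731*31+731)%997=461 -> [382, 461]
  L3: h(382,461)=(382*31+461)%997=339 -> [339]
  root=339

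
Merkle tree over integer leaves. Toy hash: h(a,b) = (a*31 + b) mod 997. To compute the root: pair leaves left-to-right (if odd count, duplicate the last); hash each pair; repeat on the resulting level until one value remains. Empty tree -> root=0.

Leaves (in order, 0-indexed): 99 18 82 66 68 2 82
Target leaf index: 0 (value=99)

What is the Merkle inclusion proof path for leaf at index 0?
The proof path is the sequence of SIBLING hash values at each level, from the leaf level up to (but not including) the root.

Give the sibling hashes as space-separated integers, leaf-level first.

Answer: 18 614 238

Derivation:
L0 (leaves): [99, 18, 82, 66, 68, 2, 82], target index=0
L1: h(99,18)=(99*31+18)%997=96 [pair 0] h(82,66)=(82*31+66)%997=614 [pair 1] h(68,2)=(68*31+2)%997=116 [pair 2] h(82,82)=(82*31+82)%997=630 [pair 3] -> [96, 614, 116, 630]
  Sibling for proof at L0: 18
L2: h(96,614)=(96*31+614)%997=599 [pair 0] h(116,630)=(116*31+630)%997=238 [pair 1] -> [599, 238]
  Sibling for proof at L1: 614
L3: h(599,238)=(599*31+238)%997=861 [pair 0] -> [861]
  Sibling for proof at L2: 238
Root: 861
Proof path (sibling hashes from leaf to root): [18, 614, 238]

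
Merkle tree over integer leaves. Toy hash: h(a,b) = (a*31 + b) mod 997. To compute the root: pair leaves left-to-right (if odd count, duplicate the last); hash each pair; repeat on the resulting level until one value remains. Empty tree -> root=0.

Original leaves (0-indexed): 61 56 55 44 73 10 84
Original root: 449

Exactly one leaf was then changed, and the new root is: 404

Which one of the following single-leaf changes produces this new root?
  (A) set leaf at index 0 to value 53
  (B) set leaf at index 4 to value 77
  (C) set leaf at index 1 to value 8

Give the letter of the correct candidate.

Answer: A

Derivation:
Original leaves: [61, 56, 55, 44, 73, 10, 84]
Target new root: 404
Try each candidate change and compute the resulting root:
Candidate A: set leaf[0] = 53 -> leaves = [53, 56, 55, 44, 73, 10, 84]
  L0: [53, 56, 55, 44, 73, 10, 84]
  L1: h(53,56)=(53*31+56)%997=702 h(55,44)=(55*31+44)%997=752 h(73,10)=(73*31+10)%997=279 h(84,84)=(84*31+84)%997=694 -> [702, 752, 279, 694]
  L2: h(702,752)=(702*31+752)%997=580 h(279,694)=(279*31+694)%997=370 -> [580, 370]
  L3: h(580,370)=(580*31+370)%997=404 -> [404]
  root = 404 == target 404  ** MATCH **
Candidate B: set leaf[4] = 77 -> leaves = [61, 56, 55, 44, 77, 10, 84]
  L0: [61, 56, 55, 44, 77, 10, 84]
  L1: h(61,56)=(61*31+56)%997=950 h(55,44)=(55*31+44)%997=752 h(77,10)=(77*31+10)%997=403 h(84,84)=(84*31+84)%997=694 -> [950, 752, 403, 694]
  L2: h(950,752)=(950*31+752)%997=292 h(403,694)=(403*31+694)%997=226 -> [292, 226]
  L3: h(292,226)=(292*31+226)%997=305 -> [305]
  root = 305 != target 404
Candidate C: set leaf[1] = 8 -> leaves = [61, 8, 55, 44, 73, 10, 84]
  L0: [61, 8, 55, 44, 73, 10, 84]
  L1: h(61,8)=(61*31+8)%997=902 h(55,44)=(55*31+44)%997=752 h(73,10)=(73*31+10)%997=279 h(84,84)=(84*31+84)%997=694 -> [902, 752, 279, 694]
  L2: h(902,752)=(902*31+752)%997=798 h(279,694)=(279*31+694)%997=370 -> [798, 370]
  L3: h(798,370)=(798*31+370)%997=183 -> [183]
  root = 183 != target 404
Candidate A produces the target root.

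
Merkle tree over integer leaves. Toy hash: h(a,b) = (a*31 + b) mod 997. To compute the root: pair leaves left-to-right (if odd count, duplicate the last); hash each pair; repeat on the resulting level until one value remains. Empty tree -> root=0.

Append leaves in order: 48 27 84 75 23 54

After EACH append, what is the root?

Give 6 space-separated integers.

Answer: 48 518 800 791 217 212

Derivation:
After append 48 (leaves=[48]):
  L0: [48]
  root=48
After append 27 (leaves=[48, 27]):
  L0: [48, 27]
  L1: h(48,27)=(48*31+27)%997=518 -> [518]
  root=518
After append 84 (leaves=[48, 27, 84]):
  L0: [48, 27, 84]
  L1: h(48,27)=(48*31+27)%997=518 h(84,84)=(84*31+84)%997=694 -> [518, 694]
  L2: h(518,694)=(518*31+694)%997=800 -> [800]
  root=800
After append 75 (leaves=[48, 27, 84, 75]):
  L0: [48, 27, 84, 75]
  L1: h(48,27)=(48*31+27)%997=518 h(84,75)=(84*31+75)%997=685 -> [518, 685]
  L2: h(518,685)=(518*31+685)%997=791 -> [791]
  root=791
After append 23 (leaves=[48, 27, 84, 75, 23]):
  L0: [48, 27, 84, 75, 23]
  L1: h(48,27)=(48*31+27)%997=518 h(84,75)=(84*31+75)%997=685 h(23,23)=(23*31+23)%997=736 -> [518, 685, 736]
  L2: h(518,685)=(518*31+685)%997=791 h(736,736)=(736*31+736)%997=621 -> [791, 621]
  L3: h(791,621)=(791*31+621)%997=217 -> [217]
  root=217
After append 54 (leaves=[48, 27, 84, 75, 23, 54]):
  L0: [48, 27, 84, 75, 23, 54]
  L1: h(48,27)=(48*31+27)%997=518 h(84,75)=(84*31+75)%997=685 h(23,54)=(23*31+54)%997=767 -> [518, 685, 767]
  L2: h(518,685)=(518*31+685)%997=791 h(767,767)=(767*31+767)%997=616 -> [791, 616]
  L3: h(791,616)=(791*31+616)%997=212 -> [212]
  root=212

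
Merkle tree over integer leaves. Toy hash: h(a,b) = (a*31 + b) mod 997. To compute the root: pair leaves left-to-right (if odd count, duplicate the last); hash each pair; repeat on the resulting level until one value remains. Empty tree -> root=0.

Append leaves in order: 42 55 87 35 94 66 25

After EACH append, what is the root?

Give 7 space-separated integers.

Answer: 42 360 983 931 492 593 407

Derivation:
After append 42 (leaves=[42]):
  L0: [42]
  root=42
After append 55 (leaves=[42, 55]):
  L0: [42, 55]
  L1: h(42,55)=(42*31+55)%997=360 -> [360]
  root=360
After append 87 (leaves=[42, 55, 87]):
  L0: [42, 55, 87]
  L1: h(42,55)=(42*31+55)%997=360 h(87,87)=(87*31+87)%997=790 -> [360, 790]
  L2: h(360,790)=(360*31+790)%997=983 -> [983]
  root=983
After append 35 (leaves=[42, 55, 87, 35]):
  L0: [42, 55, 87, 35]
  L1: h(42,55)=(42*31+55)%997=360 h(87,35)=(87*31+35)%997=738 -> [360, 738]
  L2: h(360,738)=(360*31+738)%997=931 -> [931]
  root=931
After append 94 (leaves=[42, 55, 87, 35, 94]):
  L0: [42, 55, 87, 35, 94]
  L1: h(42,55)=(42*31+55)%997=360 h(87,35)=(87*31+35)%997=738 h(94,94)=(94*31+94)%997=17 -> [360, 738, 17]
  L2: h(360,738)=(360*31+738)%997=931 h(17,17)=(17*31+17)%997=544 -> [931, 544]
  L3: h(931,544)=(931*31+544)%997=492 -> [492]
  root=492
After append 66 (leaves=[42, 55, 87, 35, 94, 66]):
  L0: [42, 55, 87, 35, 94, 66]
  L1: h(42,55)=(42*31+55)%997=360 h(87,35)=(87*31+35)%997=738 h(94,66)=(94*31+66)%997=986 -> [360, 738, 986]
  L2: h(360,738)=(360*31+738)%997=931 h(986,986)=(986*31+986)%997=645 -> [931, 645]
  L3: h(931,645)=(931*31+645)%997=593 -> [593]
  root=593
After append 25 (leaves=[42, 55, 87, 35, 94, 66, 25]):
  L0: [42, 55, 87, 35, 94, 66, 25]
  L1: h(42,55)=(42*31+55)%997=360 h(87,35)=(87*31+35)%997=738 h(94,66)=(94*31+66)%997=986 h(25,25)=(25*31+25)%997=800 -> [360, 738, 986, 800]
  L2: h(360,738)=(360*31+738)%997=931 h(986,800)=(986*31+800)%997=459 -> [931, 459]
  L3: h(931,459)=(931*31+459)%997=407 -> [407]
  root=407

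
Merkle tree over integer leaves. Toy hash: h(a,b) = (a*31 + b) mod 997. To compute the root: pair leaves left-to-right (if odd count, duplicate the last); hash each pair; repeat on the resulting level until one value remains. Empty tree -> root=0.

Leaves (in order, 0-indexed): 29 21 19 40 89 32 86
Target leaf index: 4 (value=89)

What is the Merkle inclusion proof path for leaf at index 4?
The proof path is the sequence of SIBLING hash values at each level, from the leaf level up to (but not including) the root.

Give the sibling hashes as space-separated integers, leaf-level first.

L0 (leaves): [29, 21, 19, 40, 89, 32, 86], target index=4
L1: h(29,21)=(29*31+21)%997=920 [pair 0] h(19,40)=(19*31+40)%997=629 [pair 1] h(89,32)=(89*31+32)%997=797 [pair 2] h(86,86)=(86*31+86)%997=758 [pair 3] -> [920, 629, 797, 758]
  Sibling for proof at L0: 32
L2: h(920,629)=(920*31+629)%997=236 [pair 0] h(797,758)=(797*31+758)%997=540 [pair 1] -> [236, 540]
  Sibling for proof at L1: 758
L3: h(236,540)=(236*31+540)%997=877 [pair 0] -> [877]
  Sibling for proof at L2: 236
Root: 877
Proof path (sibling hashes from leaf to root): [32, 758, 236]

Answer: 32 758 236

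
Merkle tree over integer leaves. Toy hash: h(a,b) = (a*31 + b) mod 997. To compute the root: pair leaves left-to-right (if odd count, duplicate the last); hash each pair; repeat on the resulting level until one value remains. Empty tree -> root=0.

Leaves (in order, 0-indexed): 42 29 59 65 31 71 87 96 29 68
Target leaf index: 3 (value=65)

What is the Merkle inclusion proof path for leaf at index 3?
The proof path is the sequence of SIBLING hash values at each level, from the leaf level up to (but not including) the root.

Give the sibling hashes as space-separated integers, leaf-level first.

Answer: 59 334 887 187

Derivation:
L0 (leaves): [42, 29, 59, 65, 31, 71, 87, 96, 29, 68], target index=3
L1: h(42,29)=(42*31+29)%997=334 [pair 0] h(59,65)=(59*31+65)%997=897 [pair 1] h(31,71)=(31*31+71)%997=35 [pair 2] h(87,96)=(87*31+96)%997=799 [pair 3] h(29,68)=(29*31+68)%997=967 [pair 4] -> [334, 897, 35, 799, 967]
  Sibling for proof at L0: 59
L2: h(334,897)=(334*31+897)%997=284 [pair 0] h(35,799)=(35*31+799)%997=887 [pair 1] h(967,967)=(967*31+967)%997=37 [pair 2] -> [284, 887, 37]
  Sibling for proof at L1: 334
L3: h(284,887)=(284*31+887)%997=718 [pair 0] h(37,37)=(37*31+37)%997=187 [pair 1] -> [718, 187]
  Sibling for proof at L2: 887
L4: h(718,187)=(718*31+187)%997=511 [pair 0] -> [511]
  Sibling for proof at L3: 187
Root: 511
Proof path (sibling hashes from leaf to root): [59, 334, 887, 187]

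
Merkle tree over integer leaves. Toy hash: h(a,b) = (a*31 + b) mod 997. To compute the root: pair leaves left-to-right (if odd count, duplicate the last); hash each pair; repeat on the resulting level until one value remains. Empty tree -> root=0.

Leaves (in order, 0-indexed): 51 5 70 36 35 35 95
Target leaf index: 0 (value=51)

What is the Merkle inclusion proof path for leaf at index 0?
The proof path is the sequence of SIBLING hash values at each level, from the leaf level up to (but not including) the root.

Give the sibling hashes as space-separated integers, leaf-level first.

Answer: 5 212 871

Derivation:
L0 (leaves): [51, 5, 70, 36, 35, 35, 95], target index=0
L1: h(51,5)=(51*31+5)%997=589 [pair 0] h(70,36)=(70*31+36)%997=212 [pair 1] h(35,35)=(35*31+35)%997=123 [pair 2] h(95,95)=(95*31+95)%997=49 [pair 3] -> [589, 212, 123, 49]
  Sibling for proof at L0: 5
L2: h(589,212)=(589*31+212)%997=525 [pair 0] h(123,49)=(123*31+49)%997=871 [pair 1] -> [525, 871]
  Sibling for proof at L1: 212
L3: h(525,871)=(525*31+871)%997=197 [pair 0] -> [197]
  Sibling for proof at L2: 871
Root: 197
Proof path (sibling hashes from leaf to root): [5, 212, 871]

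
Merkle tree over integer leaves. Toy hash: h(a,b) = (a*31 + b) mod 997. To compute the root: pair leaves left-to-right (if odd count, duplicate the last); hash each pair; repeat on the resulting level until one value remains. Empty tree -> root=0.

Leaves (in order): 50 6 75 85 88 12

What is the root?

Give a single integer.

L0: [50, 6, 75, 85, 88, 12]
L1: h(50,6)=(50*31+6)%997=559 h(75,85)=(75*31+85)%997=416 h(88,12)=(88*31+12)%997=746 -> [559, 416, 746]
L2: h(559,416)=(559*31+416)%997=796 h(746,746)=(746*31+746)%997=941 -> [796, 941]
L3: h(796,941)=(796*31+941)%997=692 -> [692]

Answer: 692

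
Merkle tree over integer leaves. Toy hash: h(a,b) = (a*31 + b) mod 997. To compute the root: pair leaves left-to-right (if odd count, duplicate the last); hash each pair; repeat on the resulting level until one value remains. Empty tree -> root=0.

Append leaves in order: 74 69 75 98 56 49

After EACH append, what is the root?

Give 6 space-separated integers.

After append 74 (leaves=[74]):
  L0: [74]
  root=74
After append 69 (leaves=[74, 69]):
  L0: [74, 69]
  L1: h(74,69)=(74*31+69)%997=369 -> [369]
  root=369
After append 75 (leaves=[74, 69, 75]):
  L0: [74, 69, 75]
  L1: h(74,69)=(74*31+69)%997=369 h(75,75)=(75*31+75)%997=406 -> [369, 406]
  L2: h(369,406)=(369*31+406)%997=878 -> [878]
  root=878
After append 98 (leaves=[74, 69, 75, 98]):
  L0: [74, 69, 75, 98]
  L1: h(74,69)=(74*31+69)%997=369 h(75,98)=(75*31+98)%997=429 -> [369, 429]
  L2: h(369,429)=(369*31+429)%997=901 -> [901]
  root=901
After append 56 (leaves=[74, 69, 75, 98, 56]):
  L0: [74, 69, 75, 98, 56]
  L1: h(74,69)=(74*31+69)%997=369 h(75,98)=(75*31+98)%997=429 h(56,56)=(56*31+56)%997=795 -> [369, 429, 795]
  L2: h(369,429)=(369*31+429)%997=901 h(795,795)=(795*31+795)%997=515 -> [901, 515]
  L3: h(901,515)=(901*31+515)%997=530 -> [530]
  root=530
After append 49 (leaves=[74, 69, 75, 98, 56, 49]):
  L0: [74, 69, 75, 98, 56, 49]
  L1: h(74,69)=(74*31+69)%997=369 h(75,98)=(75*31+98)%997=429 h(56,49)=(56*31+49)%997=788 -> [369, 429, 788]
  L2: h(369,429)=(369*31+429)%997=901 h(788,788)=(788*31+788)%997=291 -> [901, 291]
  L3: h(901,291)=(901*31+291)%997=306 -> [306]
  root=306

Answer: 74 369 878 901 530 306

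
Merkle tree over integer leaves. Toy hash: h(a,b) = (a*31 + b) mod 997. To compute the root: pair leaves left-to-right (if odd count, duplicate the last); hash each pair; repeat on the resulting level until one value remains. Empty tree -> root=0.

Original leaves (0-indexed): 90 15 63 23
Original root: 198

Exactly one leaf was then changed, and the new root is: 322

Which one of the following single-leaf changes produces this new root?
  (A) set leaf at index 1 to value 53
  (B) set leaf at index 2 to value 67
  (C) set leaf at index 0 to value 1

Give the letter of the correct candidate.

Original leaves: [90, 15, 63, 23]
Target new root: 322
Try each candidate change and compute the resulting root:
Candidate A: set leaf[1] = 53 -> leaves = [90, 53, 63, 23]
  L0: [90, 53, 63, 23]
  L1: h(90,53)=(90*31+53)%997=849 h(63,23)=(63*31+23)%997=979 -> [849, 979]
  L2: h(849,979)=(849*31+979)%997=379 -> [379]
  root = 379 != target 322
Candidate B: set leaf[2] = 67 -> leaves = [90, 15, 67, 23]
  L0: [90, 15, 67, 23]
  L1: h(90,15)=(90*31+15)%997=811 h(67,23)=(67*31+23)%997=106 -> [811, 106]
  L2: h(811,106)=(811*31+106)%997=322 -> [322]
  root = 322 == target 322  ** MATCH **
Candidate C: set leaf[0] = 1 -> leaves = [1, 15, 63, 23]
  L0: [1, 15, 63, 23]
  L1: h(1,15)=(1*31+15)%997=46 h(63,23)=(63*31+23)%997=979 -> [46, 979]
  L2: h(46,979)=(46*31+979)%997=411 -> [411]
  root = 411 != target 322
Candidate B produces the target root.

Answer: B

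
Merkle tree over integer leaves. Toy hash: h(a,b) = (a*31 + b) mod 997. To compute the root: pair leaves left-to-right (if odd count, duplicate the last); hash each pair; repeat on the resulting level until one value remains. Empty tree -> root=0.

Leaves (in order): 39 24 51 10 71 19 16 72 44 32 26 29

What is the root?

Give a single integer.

Answer: 681

Derivation:
L0: [39, 24, 51, 10, 71, 19, 16, 72, 44, 32, 26, 29]
L1: h(39,24)=(39*31+24)%997=236 h(51,10)=(51*31+10)%997=594 h(71,19)=(71*31+19)%997=226 h(16,72)=(16*31+72)%997=568 h(44,32)=(44*31+32)%997=399 h(26,29)=(26*31+29)%997=835 -> [236, 594, 226, 568, 399, 835]
L2: h(236,594)=(236*31+594)%997=931 h(226,568)=(226*31+568)%997=595 h(399,835)=(399*31+835)%997=243 -> [931, 595, 243]
L3: h(931,595)=(931*31+595)%997=543 h(243,243)=(243*31+243)%997=797 -> [543, 797]
L4: h(543,797)=(543*31+797)%997=681 -> [681]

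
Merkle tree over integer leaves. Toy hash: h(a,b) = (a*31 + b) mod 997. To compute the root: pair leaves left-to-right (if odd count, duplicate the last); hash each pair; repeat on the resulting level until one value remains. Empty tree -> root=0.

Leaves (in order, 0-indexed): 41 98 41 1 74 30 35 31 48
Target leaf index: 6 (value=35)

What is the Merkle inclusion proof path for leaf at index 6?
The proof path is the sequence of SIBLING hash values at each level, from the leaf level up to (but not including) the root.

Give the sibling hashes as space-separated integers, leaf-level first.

L0 (leaves): [41, 98, 41, 1, 74, 30, 35, 31, 48], target index=6
L1: h(41,98)=(41*31+98)%997=372 [pair 0] h(41,1)=(41*31+1)%997=275 [pair 1] h(74,30)=(74*31+30)%997=330 [pair 2] h(35,31)=(35*31+31)%997=119 [pair 3] h(48,48)=(48*31+48)%997=539 [pair 4] -> [372, 275, 330, 119, 539]
  Sibling for proof at L0: 31
L2: h(372,275)=(372*31+275)%997=840 [pair 0] h(330,119)=(330*31+119)%997=379 [pair 1] h(539,539)=(539*31+539)%997=299 [pair 2] -> [840, 379, 299]
  Sibling for proof at L1: 330
L3: h(840,379)=(840*31+379)%997=497 [pair 0] h(299,299)=(299*31+299)%997=595 [pair 1] -> [497, 595]
  Sibling for proof at L2: 840
L4: h(497,595)=(497*31+595)%997=50 [pair 0] -> [50]
  Sibling for proof at L3: 595
Root: 50
Proof path (sibling hashes from leaf to root): [31, 330, 840, 595]

Answer: 31 330 840 595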